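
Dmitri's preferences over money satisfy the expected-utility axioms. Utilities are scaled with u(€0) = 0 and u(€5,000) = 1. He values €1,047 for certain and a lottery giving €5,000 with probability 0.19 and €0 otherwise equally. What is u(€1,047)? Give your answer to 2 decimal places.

u(€1,047) equals the lottery's expected utility: 0.19·1 + 0.81·0 = 0.19.

0.19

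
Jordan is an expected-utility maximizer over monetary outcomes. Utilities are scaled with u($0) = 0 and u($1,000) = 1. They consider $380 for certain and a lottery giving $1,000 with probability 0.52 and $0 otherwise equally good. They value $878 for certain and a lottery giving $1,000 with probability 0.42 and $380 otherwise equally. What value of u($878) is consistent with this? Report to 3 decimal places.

From the first indifference, u($380) = 0.52·u($1,000) + 0.48·u($0) = 0.52·1 + 0.48·0 = 0.52.
Chaining: u($878) = 0.42·1.00 + 0.58·0.52 = 0.7216.

0.722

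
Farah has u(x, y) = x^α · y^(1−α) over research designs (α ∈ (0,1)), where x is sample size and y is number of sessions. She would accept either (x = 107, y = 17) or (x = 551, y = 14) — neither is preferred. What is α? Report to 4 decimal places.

The Cobb–Douglas utilities coincide, so 107^α·17^(1−α) = 551^α·14^(1−α).
Taking logs: α·ln 107 + (1−α)·ln 17 = α·ln 551 + (1−α)·ln 14, i.e. α·-1.6389060 = (1−α)·-0.1941560.
With A = -1.6389060 and B = -0.1941560: α·A = (1−α)·B, so α = B/(A+B) = -0.1941560/-1.8330620 ≈ 0.1059.

α ≈ 0.1059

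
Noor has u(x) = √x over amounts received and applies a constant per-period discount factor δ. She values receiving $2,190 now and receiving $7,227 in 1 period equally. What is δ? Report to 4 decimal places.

δ ≈ 0.5505

Indifference means u(2190) = δ · u(7227), so δ = u(2190)/u(7227).
Since u(x) = √x, δ = √(2190/7227) = 0.55048.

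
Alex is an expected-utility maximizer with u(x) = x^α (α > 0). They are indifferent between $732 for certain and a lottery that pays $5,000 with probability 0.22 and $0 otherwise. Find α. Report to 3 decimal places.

Since u(0) = 0, the lottery's EU is 0.22·5000^α.
Setting u(732) equal to that: 732^α = 0.22·5000^α ⇒ (732/5000)^α = 0.22.
α = ln(0.22) / ln(732/5000) = -1.514128/-1.921413 ≈ 0.788.

α ≈ 0.788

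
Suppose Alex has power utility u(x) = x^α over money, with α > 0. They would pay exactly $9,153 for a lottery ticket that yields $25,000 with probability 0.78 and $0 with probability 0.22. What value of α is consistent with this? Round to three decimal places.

α ≈ 0.247

Since u(0) = 0, the lottery's EU is 0.78·25000^α.
Setting u(9153) equal to that: 9153^α = 0.78·25000^α ⇒ (9153/25000)^α = 0.78.
α = ln(0.78) / ln(9153/25000) = -0.248461/-1.004794 ≈ 0.247.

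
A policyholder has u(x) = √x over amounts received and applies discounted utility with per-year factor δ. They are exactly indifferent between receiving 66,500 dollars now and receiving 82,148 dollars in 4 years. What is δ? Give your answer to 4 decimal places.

Equating discounted utilities: u(66500) = δ^4·u(82148) ⇒ δ^4 = u(66500)/u(82148).
With u(x) = √x: δ^4 = √66500/√82148 = √(66500/82148) = 0.89973.
So δ = 0.89973^(1/4) ≈ 0.9739.

δ ≈ 0.9739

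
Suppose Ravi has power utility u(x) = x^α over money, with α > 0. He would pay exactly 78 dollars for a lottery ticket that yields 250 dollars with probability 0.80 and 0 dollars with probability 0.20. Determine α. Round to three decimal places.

α ≈ 0.192

Since u(0) = 0, the lottery's EU is 0.80·250^α.
Equating: 78^α = 0.80·250^α, i.e. 0.3120^α = 0.80.
Taking logs: α·ln(78/250) = ln(0.80), so α = -0.223144 / -1.164752 ≈ 0.192.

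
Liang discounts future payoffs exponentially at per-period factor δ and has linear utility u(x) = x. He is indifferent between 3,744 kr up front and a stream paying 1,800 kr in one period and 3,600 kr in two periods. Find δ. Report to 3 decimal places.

δ ≈ 0.800

Present value of the stream is 1800·δ + 3600·δ². Indifference gives 1800δ + 3600δ² = 3744.
Rearranged: 3600δ² + 1800δ − 3744 = 0.
By the quadratic formula (taking the positive root), δ = (−1800 + √57153600.00) / 7200 ≈ 0.800.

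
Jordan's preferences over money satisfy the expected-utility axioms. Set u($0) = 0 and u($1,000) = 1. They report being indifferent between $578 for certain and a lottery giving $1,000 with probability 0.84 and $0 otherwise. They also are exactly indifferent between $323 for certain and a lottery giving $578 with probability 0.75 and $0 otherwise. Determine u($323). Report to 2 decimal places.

0.63

The first gamble pins u($578): it must equal 0.84·1 + 0.16·0 = 0.84.
Chaining: u($323) = 0.75·0.84 + 0.25·0.00 = 0.6300.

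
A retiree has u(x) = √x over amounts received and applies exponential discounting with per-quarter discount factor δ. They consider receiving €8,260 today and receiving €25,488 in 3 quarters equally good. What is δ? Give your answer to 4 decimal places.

The payoff in 3 quarters is discounted by δ^3, so u(8260) = δ^3·u(25488) and δ^3 = u(8260)/u(25488).
Since u(x) = √x, δ^3 = √(8260/25488) = 0.56928.
Hence δ = (0.56928)^(1/3) = 0.828783.

δ ≈ 0.8288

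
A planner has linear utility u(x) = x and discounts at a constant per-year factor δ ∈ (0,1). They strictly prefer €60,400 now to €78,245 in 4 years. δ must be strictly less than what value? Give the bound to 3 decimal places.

δ < 0.937

The preference means 60400 > δ^4·78245.
Hence δ^4 < 60400/78245 = 0.77193, and x ↦ x^(1/4) is increasing on (0,∞).
δ < (60400/78245)^(1/4) ≈ 0.937.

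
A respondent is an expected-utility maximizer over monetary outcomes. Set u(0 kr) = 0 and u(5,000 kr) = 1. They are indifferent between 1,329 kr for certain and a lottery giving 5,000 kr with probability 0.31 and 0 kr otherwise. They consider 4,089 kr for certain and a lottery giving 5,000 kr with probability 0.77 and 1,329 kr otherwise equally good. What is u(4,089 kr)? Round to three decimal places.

First, u(1,329 kr) = 0.31·u(5,000 kr) + 0.69·u(0 kr) = 0.31.
Chaining: u(4,089 kr) = 0.77·1.00 + 0.23·0.31 = 0.8413.

0.841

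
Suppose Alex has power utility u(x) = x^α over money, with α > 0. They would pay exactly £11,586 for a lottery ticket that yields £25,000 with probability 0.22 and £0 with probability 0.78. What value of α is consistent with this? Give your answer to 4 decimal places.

Since u(0) = 0, the lottery's EU is 0.22·25000^α.
Equating: 11586^α = 0.22·25000^α, i.e. 0.4634^α = 0.22.
Take logs: α = ln 0.22 / ln(11586/25000) ≈ 1.968756.

α ≈ 1.9688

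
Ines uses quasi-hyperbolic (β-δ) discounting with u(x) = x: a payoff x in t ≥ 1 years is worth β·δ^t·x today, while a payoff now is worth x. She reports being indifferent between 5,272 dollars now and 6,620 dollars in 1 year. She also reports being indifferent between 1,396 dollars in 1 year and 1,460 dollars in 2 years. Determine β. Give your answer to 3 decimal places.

β ≈ 0.833

Both payoffs in the second observation are in the future, so β drops out: δ^1·1396 = δ^2·1460 ⇒ δ = 1396/1460 = 0.95616.
Substituting δ into 5272 = β·δ·6620: β = 5272/(6329.808) ≈ 0.833.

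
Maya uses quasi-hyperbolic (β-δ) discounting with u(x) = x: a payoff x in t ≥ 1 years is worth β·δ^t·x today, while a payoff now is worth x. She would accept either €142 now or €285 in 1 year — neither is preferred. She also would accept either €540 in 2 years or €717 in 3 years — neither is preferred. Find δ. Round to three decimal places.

Both payoffs in the second observation are in the future, so β drops out: δ^2·540 = δ^3·717 ⇒ δ = 540/717 = 0.75314.

δ ≈ 0.753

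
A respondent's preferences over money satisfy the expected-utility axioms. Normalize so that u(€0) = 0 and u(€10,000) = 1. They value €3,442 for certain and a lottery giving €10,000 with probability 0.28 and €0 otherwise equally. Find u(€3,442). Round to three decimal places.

By the standard-gamble method, u(€3,442) is just the indifference probability on the best outcome: 0.28.

0.280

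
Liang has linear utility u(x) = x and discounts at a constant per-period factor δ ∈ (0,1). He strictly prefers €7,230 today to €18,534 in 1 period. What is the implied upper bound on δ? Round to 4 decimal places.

The preference means 7230 > δ·18534.
So δ < 7230/18534 = 0.39009.

δ < 0.3901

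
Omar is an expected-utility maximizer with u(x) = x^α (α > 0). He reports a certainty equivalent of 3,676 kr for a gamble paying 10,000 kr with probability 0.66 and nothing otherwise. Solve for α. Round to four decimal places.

α ≈ 0.4152

EU(lottery) = 0.66·10000^α + 0.34·0 = 0.66·10000^α.
Indifference: 3676^α = 0.66·10000^α, so (3676/10000)^α = 0.66.
Take logs: α = ln 0.66 / ln(3676/10000) ≈ 0.415200.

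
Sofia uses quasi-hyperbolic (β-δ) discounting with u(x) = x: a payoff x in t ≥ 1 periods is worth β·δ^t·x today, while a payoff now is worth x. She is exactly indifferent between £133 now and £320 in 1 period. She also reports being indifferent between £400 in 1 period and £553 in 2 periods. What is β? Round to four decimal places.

β ≈ 0.5746

From the later pair, β·δ^1·400 = β·δ^2·553; dividing through, δ = 400/553 = 0.72333.
The first indifference: 133 = β·δ·320, so β = 133/(δ·320) = 133/(0.72333·320) ≈ 0.5746.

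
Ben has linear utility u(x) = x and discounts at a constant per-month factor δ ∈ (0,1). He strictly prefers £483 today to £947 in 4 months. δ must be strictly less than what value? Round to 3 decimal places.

The preference means 483 > δ^4·947.
Dividing by 947: δ^4 < 0.51003. Both sides are positive, so the 4th root keeps the direction.
δ < 0.51003^(1/4) = 0.845.

δ < 0.845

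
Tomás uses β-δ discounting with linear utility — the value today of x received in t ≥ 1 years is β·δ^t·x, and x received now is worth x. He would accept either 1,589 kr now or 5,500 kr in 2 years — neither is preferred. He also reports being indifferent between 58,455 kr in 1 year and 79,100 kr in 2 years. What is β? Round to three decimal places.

The second indifference involves only future payoffs, so β cancels: β·δ^1·58455 = β·δ^2·79100, giving δ = 58455/79100 = 0.73900.
Now use the now-vs-future pair: 1589 = β·δ^2·5500 gives β = 1589/(0.54612·5500) ≈ 0.529.

β ≈ 0.529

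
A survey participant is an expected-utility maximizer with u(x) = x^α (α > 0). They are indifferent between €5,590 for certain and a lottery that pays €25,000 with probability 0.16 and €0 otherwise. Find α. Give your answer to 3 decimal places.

α ≈ 1.223

Since u(0) = 0, the lottery's EU is 0.16·25000^α.
Indifference: 5590^α = 0.16·25000^α, so (5590/25000)^α = 0.16.
α = ln(0.16) / ln(5590/25000) = -1.832581/-1.497897 ≈ 1.223.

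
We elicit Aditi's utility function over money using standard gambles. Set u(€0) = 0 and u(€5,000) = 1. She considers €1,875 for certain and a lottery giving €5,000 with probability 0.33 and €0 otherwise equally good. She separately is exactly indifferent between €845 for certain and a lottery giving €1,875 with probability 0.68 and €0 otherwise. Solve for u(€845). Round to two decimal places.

0.22

First, u(€1,875) = 0.33·u(€5,000) + 0.67·u(€0) = 0.33.
The second indifference gives u(€845) = 0.68·u(€1,875) + 0.32·u(€0) = 0.68·0.33 + 0.32·0.00 = 0.2244.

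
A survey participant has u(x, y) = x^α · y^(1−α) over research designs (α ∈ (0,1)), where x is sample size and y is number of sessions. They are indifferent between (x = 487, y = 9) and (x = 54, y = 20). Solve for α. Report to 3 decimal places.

Set the two utilities equal: 487^α·9^(1−α) = 54^α·20^(1−α).
Rearrange to (487/54)^α = (20/9)^(1−α) and take logs: α·2.199280 = (1−α)·0.798508.
So α/(1−α) = (0.798508)/(2.199280) = 0.363077, and α = 0.363077/1.363077 ≈ 0.266.

α ≈ 0.266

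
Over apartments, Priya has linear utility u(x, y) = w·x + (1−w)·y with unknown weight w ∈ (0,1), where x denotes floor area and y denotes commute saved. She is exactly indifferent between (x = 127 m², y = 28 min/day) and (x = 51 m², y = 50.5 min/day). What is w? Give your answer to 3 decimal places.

w = 0.228

u(127,28) = u(51,50.5) means w·127 + (1−w)·28 = w·51 + (1−w)·50.5.
Collecting terms: w·76 = (1−w)·22.5.
So w/(1−w) = 22.5/76 = 0.2961, giving w = 22.5/(76+22.5) = 0.228.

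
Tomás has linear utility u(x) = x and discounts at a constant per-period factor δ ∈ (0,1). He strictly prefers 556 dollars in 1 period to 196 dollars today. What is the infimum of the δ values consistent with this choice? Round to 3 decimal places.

δ > 0.353

The preference means 196 < δ·556.
So δ > 196/556 = 0.35252.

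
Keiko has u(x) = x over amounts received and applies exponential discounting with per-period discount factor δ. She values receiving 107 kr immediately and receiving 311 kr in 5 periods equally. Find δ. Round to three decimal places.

δ ≈ 0.808

Indifference means u(107) = δ^5 · u(311), so δ^5 = u(107)/u(311).
With u(x) = x: δ^5 = 107/311 = 0.34405.
Taking the 5th root: δ = 0.34405^(1/5) ≈ 0.808.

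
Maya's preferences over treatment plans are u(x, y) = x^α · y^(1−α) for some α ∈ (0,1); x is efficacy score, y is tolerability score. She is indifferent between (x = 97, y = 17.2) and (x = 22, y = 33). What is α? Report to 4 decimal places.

α ≈ 0.3052

The Cobb–Douglas utilities coincide, so 97^α·17.2^(1−α) = 22^α·33^(1−α).
(97/22)^α = (33/17.2)^(1−α); take logs: α·ln(97/22) = (1−α)·ln(33/17.2), i.e. α·1.4836685 = (1−α)·0.6515982.
Thus α·(2.1352667) = 0.6515982, so α = 0.6515982/2.1352667 ≈ 0.3052.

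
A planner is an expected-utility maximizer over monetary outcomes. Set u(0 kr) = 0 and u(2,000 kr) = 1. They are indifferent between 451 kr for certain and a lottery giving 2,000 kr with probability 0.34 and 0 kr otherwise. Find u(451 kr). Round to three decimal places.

u(451 kr) equals the lottery's expected utility: 0.34·1 + 0.66·0 = 0.34.

0.340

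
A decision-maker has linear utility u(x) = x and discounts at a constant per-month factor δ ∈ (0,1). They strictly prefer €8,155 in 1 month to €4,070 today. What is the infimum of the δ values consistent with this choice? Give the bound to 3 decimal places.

δ > 0.499

Under u(x) = x this choice says 4070 < δ·8155.
Dividing through by 8155 gives δ > 0.49908.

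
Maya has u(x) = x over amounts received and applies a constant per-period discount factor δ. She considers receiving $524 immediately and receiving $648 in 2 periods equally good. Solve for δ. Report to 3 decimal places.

δ ≈ 0.899

Equating discounted utilities: u(524) = δ^2·u(648) ⇒ δ^2 = u(524)/u(648).
With u(x) = x: δ^2 = 524/648 = 0.80864.
So δ = 0.80864^(1/2) ≈ 0.899.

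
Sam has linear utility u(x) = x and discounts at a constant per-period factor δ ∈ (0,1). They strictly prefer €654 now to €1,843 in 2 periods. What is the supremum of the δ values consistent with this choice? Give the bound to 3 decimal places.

Under u(x) = x this choice says 654 > δ^2·1843.
Hence δ^2 < 654/1843 = 0.35486, and x ↦ x^(1/2) is increasing on (0,∞).
δ < 0.35486^(1/2) = 0.596.

δ < 0.596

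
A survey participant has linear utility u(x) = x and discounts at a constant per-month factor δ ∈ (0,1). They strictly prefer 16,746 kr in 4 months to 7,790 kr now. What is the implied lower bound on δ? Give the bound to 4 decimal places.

δ > 0.8259

The preference means 7790 < δ^4·16746.
Hence δ^4 > 7790/16746 = 0.46519, and x ↦ x^(1/4) is increasing on (0,∞).
δ > 0.46519^(1/4) = 0.8259.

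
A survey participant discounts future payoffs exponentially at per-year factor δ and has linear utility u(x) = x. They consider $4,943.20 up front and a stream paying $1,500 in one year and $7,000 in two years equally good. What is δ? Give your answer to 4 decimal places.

δ ≈ 0.7400

The stream is worth 1500δ + 7000δ² today, so 1500δ + 7000δ² = 4943.20.
Rearranged: 7000δ² + 1500δ − 4943.20 = 0.
δ = (−1500 + √(1500² + 4·7000·4943.20)) / (2·7000) = (−1500 + √140659600.00) / 14000 ≈ 0.7400.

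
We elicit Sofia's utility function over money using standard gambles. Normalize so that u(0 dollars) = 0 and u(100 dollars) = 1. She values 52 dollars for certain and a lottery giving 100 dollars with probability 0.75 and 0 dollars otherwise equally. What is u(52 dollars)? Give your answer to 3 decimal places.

0.750

By the standard-gamble method, u(52 dollars) is just the indifference probability on the best outcome: 0.75.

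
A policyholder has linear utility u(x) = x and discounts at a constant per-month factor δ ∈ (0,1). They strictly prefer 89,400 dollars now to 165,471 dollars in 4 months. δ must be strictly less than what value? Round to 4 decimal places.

δ < 0.8573

The preference means 89400 > δ^4·165471.
So δ^4 < 89400/165471 = 0.54028; taking the 4th root of both positive sides preserves the inequality.
δ < 0.54028^(1/4) = 0.8573.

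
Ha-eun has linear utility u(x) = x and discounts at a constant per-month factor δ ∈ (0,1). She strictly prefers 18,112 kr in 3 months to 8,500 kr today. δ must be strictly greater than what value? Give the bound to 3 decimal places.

δ > 0.777

Under u(x) = x this choice says 8500 < δ^3·18112.
Dividing by 18112: δ^3 > 0.46930. Both sides are positive, so the cube root keeps the direction.
δ > (8500/18112)^(1/3) ≈ 0.777.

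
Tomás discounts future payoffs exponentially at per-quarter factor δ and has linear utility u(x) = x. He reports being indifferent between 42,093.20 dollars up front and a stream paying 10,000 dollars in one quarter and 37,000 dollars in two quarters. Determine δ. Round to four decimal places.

The stream is worth 10000δ + 37000δ² today, so 10000δ + 37000δ² = 42093.20.
So 37000δ² + 10000δ − 42093.20 = 0.
By the quadratic formula (taking the positive root), δ = (−10000 + √6329793600.00) / 74000 ≈ 0.9400.

δ ≈ 0.9400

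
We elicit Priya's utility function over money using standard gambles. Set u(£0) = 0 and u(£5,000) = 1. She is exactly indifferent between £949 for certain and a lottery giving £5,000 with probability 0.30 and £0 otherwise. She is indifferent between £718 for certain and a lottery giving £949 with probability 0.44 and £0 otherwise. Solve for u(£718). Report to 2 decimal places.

First, u(£949) = 0.30·u(£5,000) + 0.70·u(£0) = 0.30.
Then u(£718) = 0.44·u(£949) + 0.56·u(£0) = 0.44·0.30 + 0.56·0.00 = 0.1320.

0.13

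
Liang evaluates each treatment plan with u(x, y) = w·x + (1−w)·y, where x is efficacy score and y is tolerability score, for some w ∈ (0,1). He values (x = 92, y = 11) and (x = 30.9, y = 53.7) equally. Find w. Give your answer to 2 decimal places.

w = 0.41

Indifference: w·92 + (1−w)·11 = w·30.9 + (1−w)·53.7.
Collecting terms: w·61.1 = (1−w)·42.7.
Hence w = 42.7/(61.1+42.7) = 42.7/103.8 = 0.41.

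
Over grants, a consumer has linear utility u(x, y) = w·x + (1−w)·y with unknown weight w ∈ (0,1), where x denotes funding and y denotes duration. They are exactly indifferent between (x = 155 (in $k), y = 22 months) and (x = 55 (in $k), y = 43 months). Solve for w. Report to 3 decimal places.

w = 0.174

u(155,22) = u(55,43) means w·155 + (1−w)·22 = w·55 + (1−w)·43.
Rearranging, 100·w − 21·(1−w) = 0.
The marginal rate of substitution is 21/100, so w = 21/(100+21) = 0.174.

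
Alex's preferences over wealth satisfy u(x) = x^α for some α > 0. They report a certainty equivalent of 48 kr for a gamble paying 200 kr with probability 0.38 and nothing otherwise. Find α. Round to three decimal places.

Since u(0) = 0, the lottery's EU is 0.38·200^α.
Indifference: 48^α = 0.38·200^α, so (48/200)^α = 0.38.
Take logs: α = ln 0.38 / ln(48/200) ≈ 0.67800.

α ≈ 0.678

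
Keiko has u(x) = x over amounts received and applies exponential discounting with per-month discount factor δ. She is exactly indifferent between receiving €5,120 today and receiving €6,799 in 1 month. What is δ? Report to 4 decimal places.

δ ≈ 0.7531

The payoff in 1 month is discounted by δ, so u(5120) = δ·u(6799) and δ = u(5120)/u(6799).
With u(x) = x: δ = 5120/6799 = 0.75305.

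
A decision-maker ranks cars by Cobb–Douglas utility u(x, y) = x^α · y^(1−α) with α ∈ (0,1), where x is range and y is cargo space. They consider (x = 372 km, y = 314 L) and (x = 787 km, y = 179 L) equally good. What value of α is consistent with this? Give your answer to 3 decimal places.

Indifference: 372^α · 314^(1−α) = 787^α · 179^(1−α).
Taking logs: α·ln 372 + (1−α)·ln 314 = α·ln 787 + (1−α)·ln 179, i.e. α·-0.749334 = (1−α)·-0.562007.
With A = -0.749334 and B = -0.562007: α·A = (1−α)·B, so α = B/(A+B) = -0.562007/-1.311341 ≈ 0.429.

α ≈ 0.429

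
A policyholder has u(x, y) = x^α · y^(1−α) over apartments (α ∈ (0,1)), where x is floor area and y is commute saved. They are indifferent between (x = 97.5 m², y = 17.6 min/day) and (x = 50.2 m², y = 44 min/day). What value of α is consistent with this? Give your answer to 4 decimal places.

α ≈ 0.5799

Set the two utilities equal: 97.5^α·17.6^(1−α) = 50.2^α·44^(1−α).
Taking logs: α·ln 97.5 + (1−α)·ln 17.6 = α·ln 50.2 + (1−α)·ln 44, i.e. α·0.6638374 = (1−α)·0.9162907.
So α/(1−α) = (0.9162907)/(0.6638374) = 1.3802939, and α = 1.3802939/2.3802939 ≈ 0.5799.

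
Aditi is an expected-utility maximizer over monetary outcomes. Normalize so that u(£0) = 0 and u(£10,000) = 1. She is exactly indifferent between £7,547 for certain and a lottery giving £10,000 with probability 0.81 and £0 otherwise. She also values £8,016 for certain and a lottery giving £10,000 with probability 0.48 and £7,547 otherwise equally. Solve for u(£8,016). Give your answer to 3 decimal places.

0.901

From the first indifference, u(£7,547) = 0.81·u(£10,000) + 0.19·u(£0) = 0.81·1 + 0.19·0 = 0.81.
Then u(£8,016) = 0.48·u(£10,000) + 0.52·u(£7,547) = 0.48·1.00 + 0.52·0.81 = 0.9012.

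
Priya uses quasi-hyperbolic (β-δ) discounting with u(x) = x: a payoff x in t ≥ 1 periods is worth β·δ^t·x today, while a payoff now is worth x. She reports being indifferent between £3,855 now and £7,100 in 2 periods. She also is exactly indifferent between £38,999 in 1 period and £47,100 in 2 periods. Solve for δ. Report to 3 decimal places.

Both payoffs in the second observation are in the future, so β drops out: δ^1·38999 = δ^2·47100 ⇒ δ = 38999/47100 = 0.82800.

δ ≈ 0.828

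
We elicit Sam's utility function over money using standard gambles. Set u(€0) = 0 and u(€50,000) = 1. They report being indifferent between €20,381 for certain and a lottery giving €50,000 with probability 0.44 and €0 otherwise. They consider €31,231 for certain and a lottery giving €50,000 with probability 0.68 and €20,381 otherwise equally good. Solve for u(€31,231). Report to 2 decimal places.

From the first indifference, u(€20,381) = 0.44·u(€50,000) + 0.56·u(€0) = 0.44·1 + 0.56·0 = 0.44.
Chaining: u(€31,231) = 0.68·1.00 + 0.32·0.44 = 0.8208.

0.82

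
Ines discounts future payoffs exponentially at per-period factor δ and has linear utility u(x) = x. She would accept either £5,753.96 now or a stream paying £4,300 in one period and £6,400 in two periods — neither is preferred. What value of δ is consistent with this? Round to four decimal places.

δ ≈ 0.6700

Present value of the stream is 4300·δ + 6400·δ². Indifference gives 4300δ + 6400δ² = 5753.96.
That is, 6400δ² + 4300δ − 5753.96 = 0, a quadratic in δ.
δ = (−4300 + √(4300² + 4·6400·5753.96)) / (2·6400) = (−4300 + √165791376.00) / 12800 ≈ 0.6700.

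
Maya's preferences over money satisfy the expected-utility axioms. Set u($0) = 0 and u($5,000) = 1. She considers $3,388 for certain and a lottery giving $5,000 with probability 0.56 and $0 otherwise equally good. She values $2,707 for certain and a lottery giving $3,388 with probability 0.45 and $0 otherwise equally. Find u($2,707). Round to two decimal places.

The first gamble pins u($3,388): it must equal 0.56·1 + 0.44·0 = 0.56.
The second indifference gives u($2,707) = 0.45·u($3,388) + 0.55·u($0) = 0.45·0.56 + 0.55·0.00 = 0.2520.

0.25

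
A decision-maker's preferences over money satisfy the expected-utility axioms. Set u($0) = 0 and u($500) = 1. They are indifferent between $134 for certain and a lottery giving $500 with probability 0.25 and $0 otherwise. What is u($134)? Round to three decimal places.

The indifference gives u($134) = 0.25·u($500) + 0.75·u($0) = 0.25·1 + 0.75·0 = 0.25.

0.250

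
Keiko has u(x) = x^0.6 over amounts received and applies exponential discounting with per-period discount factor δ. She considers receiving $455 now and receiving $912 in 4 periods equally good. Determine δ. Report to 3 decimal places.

Indifference means u(455) = δ^4 · u(912), so δ^4 = u(455)/u(912).
Since u(x) = x^0.6, δ^4 = (455/912)^0.6 = 0.49890^0.6 = 0.65889.
Hence δ = (0.65889)^(1/4) = 0.90095.

δ ≈ 0.901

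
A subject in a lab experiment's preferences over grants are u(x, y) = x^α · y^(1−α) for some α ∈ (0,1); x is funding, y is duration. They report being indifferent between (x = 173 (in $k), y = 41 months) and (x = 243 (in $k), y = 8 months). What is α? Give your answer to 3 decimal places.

α ≈ 0.828

The Cobb–Douglas utilities coincide, so 173^α·41^(1−α) = 243^α·8^(1−α).
Rearrange to (173/243)^α = (8/41)^(1−α) and take logs: α·-0.339770 = (1−α)·-1.634131.
Thus α·(-1.973901) = -1.634131, so α = -1.634131/-1.973901 ≈ 0.828.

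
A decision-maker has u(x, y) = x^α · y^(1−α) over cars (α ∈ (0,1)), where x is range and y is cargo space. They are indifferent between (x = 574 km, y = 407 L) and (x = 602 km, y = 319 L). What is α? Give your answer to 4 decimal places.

The Cobb–Douglas utilities coincide, so 574^α·407^(1−α) = 602^α·319^(1−α).
(574/602)^α = (319/407)^(1−α); take logs: α·ln(574/602) = (1−α)·ln(319/407), i.e. α·-0.0476280 = (1−α)·-0.2436221.
So α/(1−α) = (-0.2436221)/(-0.0476280) = 5.1151025, and α = 5.1151025/6.1151025 ≈ 0.8365.

α ≈ 0.8365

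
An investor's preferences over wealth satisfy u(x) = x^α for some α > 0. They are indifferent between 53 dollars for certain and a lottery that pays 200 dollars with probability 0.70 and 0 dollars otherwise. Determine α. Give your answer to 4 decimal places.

α ≈ 0.2686

EU(lottery) = 0.70·200^α + 0.30·0 = 0.70·200^α.
Setting u(53) equal to that: 53^α = 0.70·200^α ⇒ (53/200)^α = 0.70.
α = ln(0.70) / ln(53/200) = -0.3566749/-1.3280255 ≈ 0.2686.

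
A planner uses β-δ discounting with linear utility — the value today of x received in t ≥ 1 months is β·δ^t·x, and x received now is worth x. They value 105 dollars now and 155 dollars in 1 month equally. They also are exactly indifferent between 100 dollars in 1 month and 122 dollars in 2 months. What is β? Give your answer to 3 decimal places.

The second indifference involves only future payoffs, so β cancels: β·δ^1·100 = β·δ^2·122, giving δ = 100/122 = 0.81967.
Now use the now-vs-future pair: 105 = β·δ·155 gives β = 105/(0.81967·155) ≈ 0.826.

β ≈ 0.826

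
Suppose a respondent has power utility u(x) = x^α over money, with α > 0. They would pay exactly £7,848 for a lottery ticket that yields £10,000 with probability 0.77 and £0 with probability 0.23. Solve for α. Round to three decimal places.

Since u(0) = 0, the lottery's EU is 0.77·10000^α.
Indifference: 7848^α = 0.77·10000^α, so (7848/10000)^α = 0.77.
Take logs: α = ln 0.77 / ln(7848/10000) ≈ 1.07857.

α ≈ 1.079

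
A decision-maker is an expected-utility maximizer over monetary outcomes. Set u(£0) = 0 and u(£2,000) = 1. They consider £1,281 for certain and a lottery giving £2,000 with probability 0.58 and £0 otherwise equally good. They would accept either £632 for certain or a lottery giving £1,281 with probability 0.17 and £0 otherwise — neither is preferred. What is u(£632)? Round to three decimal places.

0.099

The first gamble pins u(£1,281): it must equal 0.58·1 + 0.42·0 = 0.58.
The second indifference gives u(£632) = 0.17·u(£1,281) + 0.83·u(£0) = 0.17·0.58 + 0.83·0.00 = 0.0986.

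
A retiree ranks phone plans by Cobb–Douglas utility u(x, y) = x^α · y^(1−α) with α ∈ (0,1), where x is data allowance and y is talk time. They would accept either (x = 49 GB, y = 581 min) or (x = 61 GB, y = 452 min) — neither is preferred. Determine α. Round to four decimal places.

Indifference: 49^α · 581^(1−α) = 61^α · 452^(1−α).
Taking logs: α·ln 49 + (1−α)·ln 581 = α·ln 61 + (1−α)·ln 452, i.e. α·-0.2190536 = (1−α)·-0.2510686.
So α/(1−α) = (-0.2510686)/(-0.2190536) = 1.1461514, and α = 1.1461514/2.1461514 ≈ 0.5340.

α ≈ 0.5340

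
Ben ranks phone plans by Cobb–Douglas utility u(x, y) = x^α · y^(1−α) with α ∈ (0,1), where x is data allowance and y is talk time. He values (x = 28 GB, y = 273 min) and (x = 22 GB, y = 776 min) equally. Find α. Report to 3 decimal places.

α ≈ 0.812

Set the two utilities equal: 28^α·273^(1−α) = 22^α·776^(1−α).
Rearrange to (28/22)^α = (776/273)^(1−α) and take logs: α·0.241162 = (1−α)·1.044681.
With A = 0.241162 and B = 1.044681: α·A = (1−α)·B, so α = B/(A+B) = 1.044681/1.285843 ≈ 0.812.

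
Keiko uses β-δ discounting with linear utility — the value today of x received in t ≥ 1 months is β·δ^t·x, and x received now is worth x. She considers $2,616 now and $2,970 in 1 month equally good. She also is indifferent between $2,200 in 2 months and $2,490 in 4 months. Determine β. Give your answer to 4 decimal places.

β ≈ 0.9371

The second indifference involves only future payoffs, so β cancels: β·δ^2·2200 = β·δ^4·2490, giving δ^2 = 2200/2490 = 0.88353, so δ = 0.93996.
Substituting δ into 2616 = β·δ·2970: β = 2616/(2791.696) ≈ 0.9371.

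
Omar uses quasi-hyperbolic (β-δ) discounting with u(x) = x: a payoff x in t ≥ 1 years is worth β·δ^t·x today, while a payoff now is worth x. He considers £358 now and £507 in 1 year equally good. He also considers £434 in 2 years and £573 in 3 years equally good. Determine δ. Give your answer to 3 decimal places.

Both payoffs in the second observation are in the future, so β drops out: δ^2·434 = δ^3·573 ⇒ δ = 434/573 = 0.75742.

δ ≈ 0.757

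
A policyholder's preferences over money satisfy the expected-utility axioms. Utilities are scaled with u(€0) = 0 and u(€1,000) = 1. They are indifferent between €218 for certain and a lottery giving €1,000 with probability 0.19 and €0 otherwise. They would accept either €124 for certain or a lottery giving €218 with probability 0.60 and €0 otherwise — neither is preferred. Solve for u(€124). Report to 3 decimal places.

The first gamble pins u(€218): it must equal 0.19·1 + 0.81·0 = 0.19.
The second indifference gives u(€124) = 0.60·u(€218) + 0.40·u(€0) = 0.60·0.19 + 0.40·0.00 = 0.1140.

0.114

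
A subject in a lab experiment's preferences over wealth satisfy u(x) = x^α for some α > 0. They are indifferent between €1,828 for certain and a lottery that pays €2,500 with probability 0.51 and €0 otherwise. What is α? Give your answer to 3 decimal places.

α ≈ 2.151

Since u(0) = 0, the lottery's EU is 0.51·2500^α.
Indifference: 1828^α = 0.51·2500^α, so (1828/2500)^α = 0.51.
Taking logs: α·ln(1828/2500) = ln(0.51), so α = -0.673345 / -0.313068 ≈ 2.151.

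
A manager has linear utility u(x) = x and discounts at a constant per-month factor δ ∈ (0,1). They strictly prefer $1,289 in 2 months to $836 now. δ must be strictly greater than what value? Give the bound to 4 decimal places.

Under u(x) = x this choice says 836 < δ^2·1289.
Hence δ^2 > 836/1289 = 0.64856, and x ↦ x^(1/2) is increasing on (0,∞).
δ > (836/1289)^(1/2) ≈ 0.8053.

δ > 0.8053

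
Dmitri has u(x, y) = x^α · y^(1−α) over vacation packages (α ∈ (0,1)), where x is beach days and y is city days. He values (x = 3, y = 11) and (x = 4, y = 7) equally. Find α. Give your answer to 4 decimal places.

α ≈ 0.6111

Set the two utilities equal: 3^α·11^(1−α) = 4^α·7^(1−α).
Rearrange to (3/4)^α = (7/11)^(1−α) and take logs: α·-0.2876821 = (1−α)·-0.4519851.
So α/(1−α) = (-0.4519851)/(-0.2876821) = 1.5711269, and α = 1.5711269/2.5711269 ≈ 0.6111.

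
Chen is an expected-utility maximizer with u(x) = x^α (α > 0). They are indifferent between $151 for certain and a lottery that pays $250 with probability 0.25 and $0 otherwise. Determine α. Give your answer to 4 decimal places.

The lottery's expected utility is 0.25·u(250) + 0.75·u(0) = 0.25·250^α (since u(0) = 0 for α > 0).
Setting u(151) equal to that: 151^α = 0.25·250^α ⇒ (151/250)^α = 0.25.
Take logs: α = ln 0.25 / ln(151/250) ≈ 2.749596.

α ≈ 2.7496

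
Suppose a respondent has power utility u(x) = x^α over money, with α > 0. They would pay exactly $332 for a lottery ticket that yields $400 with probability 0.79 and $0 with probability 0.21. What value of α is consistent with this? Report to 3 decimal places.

α ≈ 1.265

The lottery's expected utility is 0.79·u(400) + 0.21·u(0) = 0.79·400^α (since u(0) = 0 for α > 0).
Setting u(332) equal to that: 332^α = 0.79·400^α ⇒ (332/400)^α = 0.79.
Take logs: α = ln 0.79 / ln(332/400) ≈ 1.26508.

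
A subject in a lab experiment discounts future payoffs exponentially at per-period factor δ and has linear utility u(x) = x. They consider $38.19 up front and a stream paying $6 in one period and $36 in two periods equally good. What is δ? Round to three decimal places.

Present value of the stream is 6·δ + 36·δ². Indifference gives 6δ + 36δ² = 38.19.
That is, 36δ² + 6δ − 38.19 = 0, a quadratic in δ.
By the quadratic formula (taking the positive root), δ = (−6 + √5535.36) / 72 ≈ 0.950.

δ ≈ 0.950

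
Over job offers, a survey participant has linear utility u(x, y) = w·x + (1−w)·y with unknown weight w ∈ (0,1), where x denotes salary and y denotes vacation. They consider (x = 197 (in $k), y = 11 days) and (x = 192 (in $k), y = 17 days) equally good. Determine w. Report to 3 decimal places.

u(197,11) = u(192,17) means w·197 + (1−w)·11 = w·192 + (1−w)·17.
Collecting terms: w·5 = (1−w)·6.
The marginal rate of substitution is 6/5, so w = 6/(5+6) = 0.545.

w = 0.545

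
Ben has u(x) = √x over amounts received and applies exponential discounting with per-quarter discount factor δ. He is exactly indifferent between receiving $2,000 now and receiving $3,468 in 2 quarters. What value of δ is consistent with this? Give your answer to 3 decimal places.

The payoff in 2 quarters is discounted by δ^2, so u(2000) = δ^2·u(3468) and δ^2 = u(2000)/u(3468).
With u(x) = √x: δ^2 = √2000/√3468 = √(2000/3468) = 0.75941.
Taking the square root: δ = 0.75941^(1/2) ≈ 0.871.

δ ≈ 0.871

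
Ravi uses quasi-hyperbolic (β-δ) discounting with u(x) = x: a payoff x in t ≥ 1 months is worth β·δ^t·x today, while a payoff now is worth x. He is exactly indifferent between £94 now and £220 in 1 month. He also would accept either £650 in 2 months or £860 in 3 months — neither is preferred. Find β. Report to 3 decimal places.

β ≈ 0.565

The second indifference involves only future payoffs, so β cancels: β·δ^2·650 = β·δ^3·860, giving δ = 650/860 = 0.75581.
Substituting δ into 94 = β·δ·220: β = 94/(166.279) ≈ 0.565.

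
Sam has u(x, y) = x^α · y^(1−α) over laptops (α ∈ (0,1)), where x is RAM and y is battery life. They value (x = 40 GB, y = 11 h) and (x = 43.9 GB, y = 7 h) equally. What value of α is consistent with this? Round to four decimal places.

α ≈ 0.8293

The Cobb–Douglas utilities coincide, so 40^α·11^(1−α) = 43.9^α·7^(1−α).
Rearrange to (40/43.9)^α = (7/11)^(1−α) and take logs: α·-0.0930349 = (1−α)·-0.4519851.
Thus α·(-0.5450200) = -0.4519851, so α = -0.4519851/-0.5450200 ≈ 0.8293.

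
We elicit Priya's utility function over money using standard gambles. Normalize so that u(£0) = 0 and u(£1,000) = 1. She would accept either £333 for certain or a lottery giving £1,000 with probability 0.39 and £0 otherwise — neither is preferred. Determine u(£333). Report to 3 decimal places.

0.390

u(£333) equals the lottery's expected utility: 0.39·1 + 0.61·0 = 0.39.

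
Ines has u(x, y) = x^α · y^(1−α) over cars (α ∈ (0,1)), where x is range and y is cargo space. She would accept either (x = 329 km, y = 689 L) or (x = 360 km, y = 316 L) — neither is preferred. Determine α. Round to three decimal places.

α ≈ 0.896

Indifference: 329^α · 689^(1−α) = 360^α · 316^(1−α).
(329/360)^α = (316/689)^(1−α); take logs: α·ln(329/360) = (1−α)·ln(316/689), i.e. α·-0.090046 = (1−α)·-0.779499.
So α/(1−α) = (-0.779499)/(-0.090046) = 8.656675, and α = 8.656675/9.656675 ≈ 0.896.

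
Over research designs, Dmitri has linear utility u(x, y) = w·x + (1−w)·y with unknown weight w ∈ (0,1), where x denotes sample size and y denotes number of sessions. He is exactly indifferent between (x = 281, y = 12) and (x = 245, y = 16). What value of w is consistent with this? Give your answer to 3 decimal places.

Indifference: w·281 + (1−w)·12 = w·245 + (1−w)·16.
Rearranging, 36·w − 4·(1−w) = 0.
The marginal rate of substitution is 4/36, so w = 4/(36+4) = 0.100.

w = 0.100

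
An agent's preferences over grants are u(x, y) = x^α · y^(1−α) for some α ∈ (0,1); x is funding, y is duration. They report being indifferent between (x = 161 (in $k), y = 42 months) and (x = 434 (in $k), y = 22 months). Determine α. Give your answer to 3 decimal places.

Set the two utilities equal: 161^α·42^(1−α) = 434^α·22^(1−α).
Rearrange to (161/434)^α = (22/42)^(1−α) and take logs: α·-0.991640 = (1−α)·-0.646627.
Thus α·(-1.638267) = -0.646627, so α = -0.646627/-1.638267 ≈ 0.395.

α ≈ 0.395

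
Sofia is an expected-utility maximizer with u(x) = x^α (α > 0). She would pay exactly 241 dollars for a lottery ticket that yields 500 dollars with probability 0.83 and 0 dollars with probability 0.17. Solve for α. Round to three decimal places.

The lottery's expected utility is 0.83·u(500) + 0.17·u(0) = 0.83·500^α (since u(0) = 0 for α > 0).
Equating: 241^α = 0.83·500^α, i.e. 0.4820^α = 0.83.
Taking logs: α·ln(241/500) = ln(0.83), so α = -0.186330 / -0.729811 ≈ 0.255.

α ≈ 0.255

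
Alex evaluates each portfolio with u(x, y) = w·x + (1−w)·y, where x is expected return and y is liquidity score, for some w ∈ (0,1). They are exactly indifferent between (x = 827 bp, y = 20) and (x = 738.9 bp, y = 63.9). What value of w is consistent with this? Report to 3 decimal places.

w = 0.333

u(827,20) = u(738.9,63.9) means w·827 + (1−w)·20 = w·738.9 + (1−w)·63.9.
Collecting terms: w·88.1 = (1−w)·43.9.
So w/(1−w) = 43.9/88.1 = 0.4983, giving w = 43.9/(88.1+43.9) = 0.333.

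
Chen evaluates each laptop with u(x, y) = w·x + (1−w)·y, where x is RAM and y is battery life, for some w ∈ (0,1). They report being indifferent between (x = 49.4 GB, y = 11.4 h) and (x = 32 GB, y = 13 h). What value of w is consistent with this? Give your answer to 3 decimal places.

w = 0.084

Indifference: w·49.4 + (1−w)·11.4 = w·32 + (1−w)·13.
Collecting terms: w·17.4 = (1−w)·1.6.
So w/(1−w) = 1.6/17.4 = 0.0920, giving w = 1.6/(17.4+1.6) = 0.084.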